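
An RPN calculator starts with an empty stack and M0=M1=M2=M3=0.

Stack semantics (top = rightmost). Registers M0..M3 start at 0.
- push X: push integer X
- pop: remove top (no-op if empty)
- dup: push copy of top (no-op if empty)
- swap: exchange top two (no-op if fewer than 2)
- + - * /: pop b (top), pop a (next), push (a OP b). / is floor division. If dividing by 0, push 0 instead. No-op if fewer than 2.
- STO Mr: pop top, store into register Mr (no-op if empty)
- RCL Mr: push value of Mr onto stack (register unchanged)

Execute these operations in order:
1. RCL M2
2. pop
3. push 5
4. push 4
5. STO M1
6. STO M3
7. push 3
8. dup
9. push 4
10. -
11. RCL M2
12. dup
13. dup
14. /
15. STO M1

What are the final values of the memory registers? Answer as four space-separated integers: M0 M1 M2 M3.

Answer: 0 0 0 5

Derivation:
After op 1 (RCL M2): stack=[0] mem=[0,0,0,0]
After op 2 (pop): stack=[empty] mem=[0,0,0,0]
After op 3 (push 5): stack=[5] mem=[0,0,0,0]
After op 4 (push 4): stack=[5,4] mem=[0,0,0,0]
After op 5 (STO M1): stack=[5] mem=[0,4,0,0]
After op 6 (STO M3): stack=[empty] mem=[0,4,0,5]
After op 7 (push 3): stack=[3] mem=[0,4,0,5]
After op 8 (dup): stack=[3,3] mem=[0,4,0,5]
After op 9 (push 4): stack=[3,3,4] mem=[0,4,0,5]
After op 10 (-): stack=[3,-1] mem=[0,4,0,5]
After op 11 (RCL M2): stack=[3,-1,0] mem=[0,4,0,5]
After op 12 (dup): stack=[3,-1,0,0] mem=[0,4,0,5]
After op 13 (dup): stack=[3,-1,0,0,0] mem=[0,4,0,5]
After op 14 (/): stack=[3,-1,0,0] mem=[0,4,0,5]
After op 15 (STO M1): stack=[3,-1,0] mem=[0,0,0,5]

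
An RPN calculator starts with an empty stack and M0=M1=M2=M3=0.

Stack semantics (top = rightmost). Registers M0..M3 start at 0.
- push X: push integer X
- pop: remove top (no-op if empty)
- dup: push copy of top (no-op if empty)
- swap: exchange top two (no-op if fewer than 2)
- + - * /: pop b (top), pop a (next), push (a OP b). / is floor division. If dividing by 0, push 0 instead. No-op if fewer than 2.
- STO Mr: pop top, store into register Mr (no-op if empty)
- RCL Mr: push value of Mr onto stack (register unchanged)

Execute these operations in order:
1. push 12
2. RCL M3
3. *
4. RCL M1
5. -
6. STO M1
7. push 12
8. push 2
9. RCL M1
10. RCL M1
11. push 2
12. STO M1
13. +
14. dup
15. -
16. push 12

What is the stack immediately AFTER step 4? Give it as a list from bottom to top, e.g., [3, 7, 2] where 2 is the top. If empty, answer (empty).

After op 1 (push 12): stack=[12] mem=[0,0,0,0]
After op 2 (RCL M3): stack=[12,0] mem=[0,0,0,0]
After op 3 (*): stack=[0] mem=[0,0,0,0]
After op 4 (RCL M1): stack=[0,0] mem=[0,0,0,0]

[0, 0]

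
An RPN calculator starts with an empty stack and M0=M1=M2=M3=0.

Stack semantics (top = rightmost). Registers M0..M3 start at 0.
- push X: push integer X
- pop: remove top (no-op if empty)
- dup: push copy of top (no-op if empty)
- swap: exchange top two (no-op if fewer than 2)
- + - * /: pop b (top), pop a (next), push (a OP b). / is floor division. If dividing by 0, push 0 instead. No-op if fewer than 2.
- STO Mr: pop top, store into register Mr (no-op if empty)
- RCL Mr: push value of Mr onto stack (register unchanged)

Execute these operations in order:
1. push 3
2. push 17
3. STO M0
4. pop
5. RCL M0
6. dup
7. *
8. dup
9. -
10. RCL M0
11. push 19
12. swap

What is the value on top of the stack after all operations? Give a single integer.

After op 1 (push 3): stack=[3] mem=[0,0,0,0]
After op 2 (push 17): stack=[3,17] mem=[0,0,0,0]
After op 3 (STO M0): stack=[3] mem=[17,0,0,0]
After op 4 (pop): stack=[empty] mem=[17,0,0,0]
After op 5 (RCL M0): stack=[17] mem=[17,0,0,0]
After op 6 (dup): stack=[17,17] mem=[17,0,0,0]
After op 7 (*): stack=[289] mem=[17,0,0,0]
After op 8 (dup): stack=[289,289] mem=[17,0,0,0]
After op 9 (-): stack=[0] mem=[17,0,0,0]
After op 10 (RCL M0): stack=[0,17] mem=[17,0,0,0]
After op 11 (push 19): stack=[0,17,19] mem=[17,0,0,0]
After op 12 (swap): stack=[0,19,17] mem=[17,0,0,0]

Answer: 17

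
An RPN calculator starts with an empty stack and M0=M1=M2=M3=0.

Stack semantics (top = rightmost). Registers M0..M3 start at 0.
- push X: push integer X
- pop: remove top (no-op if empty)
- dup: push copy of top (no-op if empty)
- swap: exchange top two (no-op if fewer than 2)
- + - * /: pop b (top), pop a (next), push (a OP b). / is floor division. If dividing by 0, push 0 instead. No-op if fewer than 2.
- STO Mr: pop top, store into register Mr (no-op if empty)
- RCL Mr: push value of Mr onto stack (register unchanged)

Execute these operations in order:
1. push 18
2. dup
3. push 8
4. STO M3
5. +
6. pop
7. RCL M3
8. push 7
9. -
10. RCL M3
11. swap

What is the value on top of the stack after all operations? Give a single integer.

Answer: 1

Derivation:
After op 1 (push 18): stack=[18] mem=[0,0,0,0]
After op 2 (dup): stack=[18,18] mem=[0,0,0,0]
After op 3 (push 8): stack=[18,18,8] mem=[0,0,0,0]
After op 4 (STO M3): stack=[18,18] mem=[0,0,0,8]
After op 5 (+): stack=[36] mem=[0,0,0,8]
After op 6 (pop): stack=[empty] mem=[0,0,0,8]
After op 7 (RCL M3): stack=[8] mem=[0,0,0,8]
After op 8 (push 7): stack=[8,7] mem=[0,0,0,8]
After op 9 (-): stack=[1] mem=[0,0,0,8]
After op 10 (RCL M3): stack=[1,8] mem=[0,0,0,8]
After op 11 (swap): stack=[8,1] mem=[0,0,0,8]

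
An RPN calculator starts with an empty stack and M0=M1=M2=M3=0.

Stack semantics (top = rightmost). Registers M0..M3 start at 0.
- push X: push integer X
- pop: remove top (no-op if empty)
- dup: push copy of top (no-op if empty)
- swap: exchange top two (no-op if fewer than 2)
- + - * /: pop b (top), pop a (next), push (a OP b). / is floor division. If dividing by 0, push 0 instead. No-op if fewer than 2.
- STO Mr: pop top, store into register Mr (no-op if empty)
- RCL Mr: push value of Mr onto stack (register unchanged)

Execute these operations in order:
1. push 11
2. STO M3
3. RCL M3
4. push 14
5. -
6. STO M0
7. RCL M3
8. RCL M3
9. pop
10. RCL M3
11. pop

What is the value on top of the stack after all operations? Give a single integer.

After op 1 (push 11): stack=[11] mem=[0,0,0,0]
After op 2 (STO M3): stack=[empty] mem=[0,0,0,11]
After op 3 (RCL M3): stack=[11] mem=[0,0,0,11]
After op 4 (push 14): stack=[11,14] mem=[0,0,0,11]
After op 5 (-): stack=[-3] mem=[0,0,0,11]
After op 6 (STO M0): stack=[empty] mem=[-3,0,0,11]
After op 7 (RCL M3): stack=[11] mem=[-3,0,0,11]
After op 8 (RCL M3): stack=[11,11] mem=[-3,0,0,11]
After op 9 (pop): stack=[11] mem=[-3,0,0,11]
After op 10 (RCL M3): stack=[11,11] mem=[-3,0,0,11]
After op 11 (pop): stack=[11] mem=[-3,0,0,11]

Answer: 11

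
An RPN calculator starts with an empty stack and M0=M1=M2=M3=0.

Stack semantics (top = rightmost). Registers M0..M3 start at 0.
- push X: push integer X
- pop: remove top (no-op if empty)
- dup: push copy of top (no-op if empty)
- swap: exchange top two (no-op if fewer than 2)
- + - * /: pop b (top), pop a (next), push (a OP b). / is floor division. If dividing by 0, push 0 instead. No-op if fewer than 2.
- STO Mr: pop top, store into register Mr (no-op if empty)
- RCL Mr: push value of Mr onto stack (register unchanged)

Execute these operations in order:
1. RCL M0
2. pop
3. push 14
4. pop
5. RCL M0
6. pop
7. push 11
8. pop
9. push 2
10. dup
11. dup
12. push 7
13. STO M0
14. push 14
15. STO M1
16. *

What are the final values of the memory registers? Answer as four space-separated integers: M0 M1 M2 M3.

Answer: 7 14 0 0

Derivation:
After op 1 (RCL M0): stack=[0] mem=[0,0,0,0]
After op 2 (pop): stack=[empty] mem=[0,0,0,0]
After op 3 (push 14): stack=[14] mem=[0,0,0,0]
After op 4 (pop): stack=[empty] mem=[0,0,0,0]
After op 5 (RCL M0): stack=[0] mem=[0,0,0,0]
After op 6 (pop): stack=[empty] mem=[0,0,0,0]
After op 7 (push 11): stack=[11] mem=[0,0,0,0]
After op 8 (pop): stack=[empty] mem=[0,0,0,0]
After op 9 (push 2): stack=[2] mem=[0,0,0,0]
After op 10 (dup): stack=[2,2] mem=[0,0,0,0]
After op 11 (dup): stack=[2,2,2] mem=[0,0,0,0]
After op 12 (push 7): stack=[2,2,2,7] mem=[0,0,0,0]
After op 13 (STO M0): stack=[2,2,2] mem=[7,0,0,0]
After op 14 (push 14): stack=[2,2,2,14] mem=[7,0,0,0]
After op 15 (STO M1): stack=[2,2,2] mem=[7,14,0,0]
After op 16 (*): stack=[2,4] mem=[7,14,0,0]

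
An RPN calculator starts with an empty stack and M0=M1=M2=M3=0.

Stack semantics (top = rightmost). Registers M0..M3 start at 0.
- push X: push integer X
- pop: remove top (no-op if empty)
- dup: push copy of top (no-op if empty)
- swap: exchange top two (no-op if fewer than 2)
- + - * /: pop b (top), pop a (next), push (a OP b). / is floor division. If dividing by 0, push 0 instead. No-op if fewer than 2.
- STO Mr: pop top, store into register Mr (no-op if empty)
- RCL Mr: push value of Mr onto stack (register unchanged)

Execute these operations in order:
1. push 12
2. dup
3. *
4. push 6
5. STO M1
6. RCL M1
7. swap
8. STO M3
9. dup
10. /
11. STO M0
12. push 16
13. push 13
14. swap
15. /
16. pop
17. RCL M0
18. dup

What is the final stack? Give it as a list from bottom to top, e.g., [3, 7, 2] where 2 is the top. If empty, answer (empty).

After op 1 (push 12): stack=[12] mem=[0,0,0,0]
After op 2 (dup): stack=[12,12] mem=[0,0,0,0]
After op 3 (*): stack=[144] mem=[0,0,0,0]
After op 4 (push 6): stack=[144,6] mem=[0,0,0,0]
After op 5 (STO M1): stack=[144] mem=[0,6,0,0]
After op 6 (RCL M1): stack=[144,6] mem=[0,6,0,0]
After op 7 (swap): stack=[6,144] mem=[0,6,0,0]
After op 8 (STO M3): stack=[6] mem=[0,6,0,144]
After op 9 (dup): stack=[6,6] mem=[0,6,0,144]
After op 10 (/): stack=[1] mem=[0,6,0,144]
After op 11 (STO M0): stack=[empty] mem=[1,6,0,144]
After op 12 (push 16): stack=[16] mem=[1,6,0,144]
After op 13 (push 13): stack=[16,13] mem=[1,6,0,144]
After op 14 (swap): stack=[13,16] mem=[1,6,0,144]
After op 15 (/): stack=[0] mem=[1,6,0,144]
After op 16 (pop): stack=[empty] mem=[1,6,0,144]
After op 17 (RCL M0): stack=[1] mem=[1,6,0,144]
After op 18 (dup): stack=[1,1] mem=[1,6,0,144]

Answer: [1, 1]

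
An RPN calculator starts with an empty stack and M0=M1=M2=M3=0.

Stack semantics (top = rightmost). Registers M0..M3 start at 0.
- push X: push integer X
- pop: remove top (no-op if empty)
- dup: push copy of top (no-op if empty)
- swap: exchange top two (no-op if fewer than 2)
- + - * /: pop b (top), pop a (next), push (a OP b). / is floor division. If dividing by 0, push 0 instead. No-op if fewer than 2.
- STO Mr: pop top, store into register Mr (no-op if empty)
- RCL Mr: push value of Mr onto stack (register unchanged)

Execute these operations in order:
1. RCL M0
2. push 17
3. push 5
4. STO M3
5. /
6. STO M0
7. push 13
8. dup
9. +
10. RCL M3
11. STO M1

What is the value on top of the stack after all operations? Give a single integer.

After op 1 (RCL M0): stack=[0] mem=[0,0,0,0]
After op 2 (push 17): stack=[0,17] mem=[0,0,0,0]
After op 3 (push 5): stack=[0,17,5] mem=[0,0,0,0]
After op 4 (STO M3): stack=[0,17] mem=[0,0,0,5]
After op 5 (/): stack=[0] mem=[0,0,0,5]
After op 6 (STO M0): stack=[empty] mem=[0,0,0,5]
After op 7 (push 13): stack=[13] mem=[0,0,0,5]
After op 8 (dup): stack=[13,13] mem=[0,0,0,5]
After op 9 (+): stack=[26] mem=[0,0,0,5]
After op 10 (RCL M3): stack=[26,5] mem=[0,0,0,5]
After op 11 (STO M1): stack=[26] mem=[0,5,0,5]

Answer: 26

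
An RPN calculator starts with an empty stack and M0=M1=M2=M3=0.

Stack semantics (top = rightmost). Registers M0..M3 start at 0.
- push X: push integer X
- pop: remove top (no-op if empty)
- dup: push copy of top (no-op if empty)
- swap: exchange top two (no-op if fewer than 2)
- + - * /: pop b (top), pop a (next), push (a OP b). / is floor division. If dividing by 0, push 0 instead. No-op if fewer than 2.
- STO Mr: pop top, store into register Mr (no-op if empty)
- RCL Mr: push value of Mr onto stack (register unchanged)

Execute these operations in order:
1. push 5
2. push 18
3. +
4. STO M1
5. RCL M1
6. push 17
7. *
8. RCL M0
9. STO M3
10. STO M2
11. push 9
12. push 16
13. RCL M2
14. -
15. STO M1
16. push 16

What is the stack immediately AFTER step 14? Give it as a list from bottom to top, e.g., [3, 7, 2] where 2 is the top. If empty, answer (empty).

After op 1 (push 5): stack=[5] mem=[0,0,0,0]
After op 2 (push 18): stack=[5,18] mem=[0,0,0,0]
After op 3 (+): stack=[23] mem=[0,0,0,0]
After op 4 (STO M1): stack=[empty] mem=[0,23,0,0]
After op 5 (RCL M1): stack=[23] mem=[0,23,0,0]
After op 6 (push 17): stack=[23,17] mem=[0,23,0,0]
After op 7 (*): stack=[391] mem=[0,23,0,0]
After op 8 (RCL M0): stack=[391,0] mem=[0,23,0,0]
After op 9 (STO M3): stack=[391] mem=[0,23,0,0]
After op 10 (STO M2): stack=[empty] mem=[0,23,391,0]
After op 11 (push 9): stack=[9] mem=[0,23,391,0]
After op 12 (push 16): stack=[9,16] mem=[0,23,391,0]
After op 13 (RCL M2): stack=[9,16,391] mem=[0,23,391,0]
After op 14 (-): stack=[9,-375] mem=[0,23,391,0]

[9, -375]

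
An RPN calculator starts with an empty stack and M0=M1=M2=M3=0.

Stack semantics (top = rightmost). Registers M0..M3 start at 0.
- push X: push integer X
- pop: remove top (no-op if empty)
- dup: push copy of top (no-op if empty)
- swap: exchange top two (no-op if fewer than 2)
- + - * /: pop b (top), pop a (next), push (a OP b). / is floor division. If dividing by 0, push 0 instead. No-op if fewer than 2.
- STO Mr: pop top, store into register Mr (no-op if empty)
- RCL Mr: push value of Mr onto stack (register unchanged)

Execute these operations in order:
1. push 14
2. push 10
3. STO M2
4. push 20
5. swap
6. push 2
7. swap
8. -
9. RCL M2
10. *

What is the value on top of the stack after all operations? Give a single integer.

Answer: -120

Derivation:
After op 1 (push 14): stack=[14] mem=[0,0,0,0]
After op 2 (push 10): stack=[14,10] mem=[0,0,0,0]
After op 3 (STO M2): stack=[14] mem=[0,0,10,0]
After op 4 (push 20): stack=[14,20] mem=[0,0,10,0]
After op 5 (swap): stack=[20,14] mem=[0,0,10,0]
After op 6 (push 2): stack=[20,14,2] mem=[0,0,10,0]
After op 7 (swap): stack=[20,2,14] mem=[0,0,10,0]
After op 8 (-): stack=[20,-12] mem=[0,0,10,0]
After op 9 (RCL M2): stack=[20,-12,10] mem=[0,0,10,0]
After op 10 (*): stack=[20,-120] mem=[0,0,10,0]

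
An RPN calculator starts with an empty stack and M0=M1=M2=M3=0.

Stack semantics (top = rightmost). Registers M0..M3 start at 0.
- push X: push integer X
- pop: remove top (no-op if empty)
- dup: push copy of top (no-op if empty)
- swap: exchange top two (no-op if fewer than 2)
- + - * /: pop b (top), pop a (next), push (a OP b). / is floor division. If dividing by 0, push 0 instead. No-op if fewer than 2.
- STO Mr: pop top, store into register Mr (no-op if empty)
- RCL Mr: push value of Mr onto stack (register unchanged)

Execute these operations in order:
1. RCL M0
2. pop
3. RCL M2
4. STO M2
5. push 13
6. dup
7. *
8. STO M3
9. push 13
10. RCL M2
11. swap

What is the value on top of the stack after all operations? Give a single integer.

After op 1 (RCL M0): stack=[0] mem=[0,0,0,0]
After op 2 (pop): stack=[empty] mem=[0,0,0,0]
After op 3 (RCL M2): stack=[0] mem=[0,0,0,0]
After op 4 (STO M2): stack=[empty] mem=[0,0,0,0]
After op 5 (push 13): stack=[13] mem=[0,0,0,0]
After op 6 (dup): stack=[13,13] mem=[0,0,0,0]
After op 7 (*): stack=[169] mem=[0,0,0,0]
After op 8 (STO M3): stack=[empty] mem=[0,0,0,169]
After op 9 (push 13): stack=[13] mem=[0,0,0,169]
After op 10 (RCL M2): stack=[13,0] mem=[0,0,0,169]
After op 11 (swap): stack=[0,13] mem=[0,0,0,169]

Answer: 13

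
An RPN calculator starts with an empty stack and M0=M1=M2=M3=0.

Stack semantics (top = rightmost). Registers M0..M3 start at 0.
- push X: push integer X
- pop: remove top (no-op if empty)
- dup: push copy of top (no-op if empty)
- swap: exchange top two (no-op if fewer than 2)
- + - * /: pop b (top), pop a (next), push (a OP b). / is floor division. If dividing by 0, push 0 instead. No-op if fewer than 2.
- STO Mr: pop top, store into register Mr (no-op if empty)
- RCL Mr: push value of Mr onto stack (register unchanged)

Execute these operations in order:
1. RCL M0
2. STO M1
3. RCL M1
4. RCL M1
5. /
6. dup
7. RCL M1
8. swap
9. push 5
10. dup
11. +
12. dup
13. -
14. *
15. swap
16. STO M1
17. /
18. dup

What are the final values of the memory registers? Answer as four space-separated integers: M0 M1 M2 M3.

Answer: 0 0 0 0

Derivation:
After op 1 (RCL M0): stack=[0] mem=[0,0,0,0]
After op 2 (STO M1): stack=[empty] mem=[0,0,0,0]
After op 3 (RCL M1): stack=[0] mem=[0,0,0,0]
After op 4 (RCL M1): stack=[0,0] mem=[0,0,0,0]
After op 5 (/): stack=[0] mem=[0,0,0,0]
After op 6 (dup): stack=[0,0] mem=[0,0,0,0]
After op 7 (RCL M1): stack=[0,0,0] mem=[0,0,0,0]
After op 8 (swap): stack=[0,0,0] mem=[0,0,0,0]
After op 9 (push 5): stack=[0,0,0,5] mem=[0,0,0,0]
After op 10 (dup): stack=[0,0,0,5,5] mem=[0,0,0,0]
After op 11 (+): stack=[0,0,0,10] mem=[0,0,0,0]
After op 12 (dup): stack=[0,0,0,10,10] mem=[0,0,0,0]
After op 13 (-): stack=[0,0,0,0] mem=[0,0,0,0]
After op 14 (*): stack=[0,0,0] mem=[0,0,0,0]
After op 15 (swap): stack=[0,0,0] mem=[0,0,0,0]
After op 16 (STO M1): stack=[0,0] mem=[0,0,0,0]
After op 17 (/): stack=[0] mem=[0,0,0,0]
After op 18 (dup): stack=[0,0] mem=[0,0,0,0]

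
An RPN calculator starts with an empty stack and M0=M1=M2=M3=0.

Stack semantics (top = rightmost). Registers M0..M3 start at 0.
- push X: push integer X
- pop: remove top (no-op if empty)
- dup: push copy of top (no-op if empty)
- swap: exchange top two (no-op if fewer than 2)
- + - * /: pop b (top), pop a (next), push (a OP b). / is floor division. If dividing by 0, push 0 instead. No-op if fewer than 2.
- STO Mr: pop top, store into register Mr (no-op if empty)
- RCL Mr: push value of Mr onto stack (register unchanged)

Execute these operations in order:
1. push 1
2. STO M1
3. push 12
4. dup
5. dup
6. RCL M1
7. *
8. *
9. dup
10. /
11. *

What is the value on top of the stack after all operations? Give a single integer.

After op 1 (push 1): stack=[1] mem=[0,0,0,0]
After op 2 (STO M1): stack=[empty] mem=[0,1,0,0]
After op 3 (push 12): stack=[12] mem=[0,1,0,0]
After op 4 (dup): stack=[12,12] mem=[0,1,0,0]
After op 5 (dup): stack=[12,12,12] mem=[0,1,0,0]
After op 6 (RCL M1): stack=[12,12,12,1] mem=[0,1,0,0]
After op 7 (*): stack=[12,12,12] mem=[0,1,0,0]
After op 8 (*): stack=[12,144] mem=[0,1,0,0]
After op 9 (dup): stack=[12,144,144] mem=[0,1,0,0]
After op 10 (/): stack=[12,1] mem=[0,1,0,0]
After op 11 (*): stack=[12] mem=[0,1,0,0]

Answer: 12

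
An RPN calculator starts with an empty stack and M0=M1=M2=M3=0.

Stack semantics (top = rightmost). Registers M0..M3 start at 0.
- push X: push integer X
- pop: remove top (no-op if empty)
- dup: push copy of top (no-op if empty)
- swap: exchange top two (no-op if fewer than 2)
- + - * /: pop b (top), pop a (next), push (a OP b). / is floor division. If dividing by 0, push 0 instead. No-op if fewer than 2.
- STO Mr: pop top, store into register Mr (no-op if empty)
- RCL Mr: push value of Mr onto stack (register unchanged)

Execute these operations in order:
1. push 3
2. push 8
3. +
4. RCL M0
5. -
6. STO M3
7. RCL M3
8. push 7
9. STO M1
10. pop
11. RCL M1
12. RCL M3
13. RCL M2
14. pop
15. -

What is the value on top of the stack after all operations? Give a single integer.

Answer: -4

Derivation:
After op 1 (push 3): stack=[3] mem=[0,0,0,0]
After op 2 (push 8): stack=[3,8] mem=[0,0,0,0]
After op 3 (+): stack=[11] mem=[0,0,0,0]
After op 4 (RCL M0): stack=[11,0] mem=[0,0,0,0]
After op 5 (-): stack=[11] mem=[0,0,0,0]
After op 6 (STO M3): stack=[empty] mem=[0,0,0,11]
After op 7 (RCL M3): stack=[11] mem=[0,0,0,11]
After op 8 (push 7): stack=[11,7] mem=[0,0,0,11]
After op 9 (STO M1): stack=[11] mem=[0,7,0,11]
After op 10 (pop): stack=[empty] mem=[0,7,0,11]
After op 11 (RCL M1): stack=[7] mem=[0,7,0,11]
After op 12 (RCL M3): stack=[7,11] mem=[0,7,0,11]
After op 13 (RCL M2): stack=[7,11,0] mem=[0,7,0,11]
After op 14 (pop): stack=[7,11] mem=[0,7,0,11]
After op 15 (-): stack=[-4] mem=[0,7,0,11]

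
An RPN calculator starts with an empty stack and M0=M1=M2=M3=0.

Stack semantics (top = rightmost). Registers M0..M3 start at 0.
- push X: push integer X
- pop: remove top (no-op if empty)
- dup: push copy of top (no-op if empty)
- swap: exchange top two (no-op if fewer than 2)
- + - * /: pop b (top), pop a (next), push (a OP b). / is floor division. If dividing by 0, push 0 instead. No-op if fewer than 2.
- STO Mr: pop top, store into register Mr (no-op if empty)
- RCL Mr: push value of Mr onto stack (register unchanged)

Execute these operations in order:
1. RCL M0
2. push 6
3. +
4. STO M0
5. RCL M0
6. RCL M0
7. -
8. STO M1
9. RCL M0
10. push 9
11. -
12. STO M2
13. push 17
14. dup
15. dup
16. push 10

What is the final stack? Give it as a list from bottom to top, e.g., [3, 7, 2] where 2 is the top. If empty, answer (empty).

After op 1 (RCL M0): stack=[0] mem=[0,0,0,0]
After op 2 (push 6): stack=[0,6] mem=[0,0,0,0]
After op 3 (+): stack=[6] mem=[0,0,0,0]
After op 4 (STO M0): stack=[empty] mem=[6,0,0,0]
After op 5 (RCL M0): stack=[6] mem=[6,0,0,0]
After op 6 (RCL M0): stack=[6,6] mem=[6,0,0,0]
After op 7 (-): stack=[0] mem=[6,0,0,0]
After op 8 (STO M1): stack=[empty] mem=[6,0,0,0]
After op 9 (RCL M0): stack=[6] mem=[6,0,0,0]
After op 10 (push 9): stack=[6,9] mem=[6,0,0,0]
After op 11 (-): stack=[-3] mem=[6,0,0,0]
After op 12 (STO M2): stack=[empty] mem=[6,0,-3,0]
After op 13 (push 17): stack=[17] mem=[6,0,-3,0]
After op 14 (dup): stack=[17,17] mem=[6,0,-3,0]
After op 15 (dup): stack=[17,17,17] mem=[6,0,-3,0]
After op 16 (push 10): stack=[17,17,17,10] mem=[6,0,-3,0]

Answer: [17, 17, 17, 10]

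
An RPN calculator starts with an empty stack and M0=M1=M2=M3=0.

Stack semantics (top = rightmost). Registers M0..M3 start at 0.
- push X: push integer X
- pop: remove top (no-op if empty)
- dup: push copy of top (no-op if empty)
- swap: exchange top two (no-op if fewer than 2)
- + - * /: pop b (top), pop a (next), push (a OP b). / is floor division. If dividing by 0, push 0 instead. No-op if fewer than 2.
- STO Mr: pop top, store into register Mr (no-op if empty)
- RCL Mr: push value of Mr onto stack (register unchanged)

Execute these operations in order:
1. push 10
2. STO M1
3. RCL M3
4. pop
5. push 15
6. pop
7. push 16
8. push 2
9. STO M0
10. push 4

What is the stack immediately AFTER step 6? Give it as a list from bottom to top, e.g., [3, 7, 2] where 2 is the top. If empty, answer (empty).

After op 1 (push 10): stack=[10] mem=[0,0,0,0]
After op 2 (STO M1): stack=[empty] mem=[0,10,0,0]
After op 3 (RCL M3): stack=[0] mem=[0,10,0,0]
After op 4 (pop): stack=[empty] mem=[0,10,0,0]
After op 5 (push 15): stack=[15] mem=[0,10,0,0]
After op 6 (pop): stack=[empty] mem=[0,10,0,0]

(empty)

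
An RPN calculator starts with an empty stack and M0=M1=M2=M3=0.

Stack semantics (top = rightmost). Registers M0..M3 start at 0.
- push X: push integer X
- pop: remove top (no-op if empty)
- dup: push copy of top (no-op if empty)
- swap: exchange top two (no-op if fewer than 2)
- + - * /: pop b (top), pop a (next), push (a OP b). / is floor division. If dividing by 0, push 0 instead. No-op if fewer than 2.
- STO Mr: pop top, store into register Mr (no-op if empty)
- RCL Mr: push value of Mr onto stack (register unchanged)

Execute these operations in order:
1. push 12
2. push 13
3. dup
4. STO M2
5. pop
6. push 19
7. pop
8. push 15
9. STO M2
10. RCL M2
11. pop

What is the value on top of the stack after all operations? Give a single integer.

After op 1 (push 12): stack=[12] mem=[0,0,0,0]
After op 2 (push 13): stack=[12,13] mem=[0,0,0,0]
After op 3 (dup): stack=[12,13,13] mem=[0,0,0,0]
After op 4 (STO M2): stack=[12,13] mem=[0,0,13,0]
After op 5 (pop): stack=[12] mem=[0,0,13,0]
After op 6 (push 19): stack=[12,19] mem=[0,0,13,0]
After op 7 (pop): stack=[12] mem=[0,0,13,0]
After op 8 (push 15): stack=[12,15] mem=[0,0,13,0]
After op 9 (STO M2): stack=[12] mem=[0,0,15,0]
After op 10 (RCL M2): stack=[12,15] mem=[0,0,15,0]
After op 11 (pop): stack=[12] mem=[0,0,15,0]

Answer: 12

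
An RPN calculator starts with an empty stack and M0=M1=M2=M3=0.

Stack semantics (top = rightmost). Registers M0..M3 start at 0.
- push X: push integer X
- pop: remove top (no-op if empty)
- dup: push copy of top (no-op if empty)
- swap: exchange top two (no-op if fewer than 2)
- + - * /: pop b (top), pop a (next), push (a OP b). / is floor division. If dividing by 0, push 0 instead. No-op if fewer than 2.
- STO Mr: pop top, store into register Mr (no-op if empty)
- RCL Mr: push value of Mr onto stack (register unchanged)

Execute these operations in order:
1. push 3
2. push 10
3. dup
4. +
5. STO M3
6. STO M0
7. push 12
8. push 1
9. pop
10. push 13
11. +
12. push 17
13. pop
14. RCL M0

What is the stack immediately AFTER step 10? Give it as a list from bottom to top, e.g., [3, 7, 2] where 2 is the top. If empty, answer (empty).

After op 1 (push 3): stack=[3] mem=[0,0,0,0]
After op 2 (push 10): stack=[3,10] mem=[0,0,0,0]
After op 3 (dup): stack=[3,10,10] mem=[0,0,0,0]
After op 4 (+): stack=[3,20] mem=[0,0,0,0]
After op 5 (STO M3): stack=[3] mem=[0,0,0,20]
After op 6 (STO M0): stack=[empty] mem=[3,0,0,20]
After op 7 (push 12): stack=[12] mem=[3,0,0,20]
After op 8 (push 1): stack=[12,1] mem=[3,0,0,20]
After op 9 (pop): stack=[12] mem=[3,0,0,20]
After op 10 (push 13): stack=[12,13] mem=[3,0,0,20]

[12, 13]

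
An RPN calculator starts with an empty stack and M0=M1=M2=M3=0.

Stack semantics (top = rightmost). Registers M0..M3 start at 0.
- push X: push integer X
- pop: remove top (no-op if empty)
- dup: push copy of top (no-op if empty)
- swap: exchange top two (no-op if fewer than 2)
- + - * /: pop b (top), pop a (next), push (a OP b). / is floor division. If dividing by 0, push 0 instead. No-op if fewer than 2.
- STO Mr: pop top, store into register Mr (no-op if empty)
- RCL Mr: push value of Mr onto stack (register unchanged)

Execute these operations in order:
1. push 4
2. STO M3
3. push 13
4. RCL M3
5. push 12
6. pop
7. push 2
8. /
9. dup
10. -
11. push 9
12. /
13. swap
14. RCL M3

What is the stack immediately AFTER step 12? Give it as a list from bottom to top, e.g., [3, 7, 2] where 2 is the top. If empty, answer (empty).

After op 1 (push 4): stack=[4] mem=[0,0,0,0]
After op 2 (STO M3): stack=[empty] mem=[0,0,0,4]
After op 3 (push 13): stack=[13] mem=[0,0,0,4]
After op 4 (RCL M3): stack=[13,4] mem=[0,0,0,4]
After op 5 (push 12): stack=[13,4,12] mem=[0,0,0,4]
After op 6 (pop): stack=[13,4] mem=[0,0,0,4]
After op 7 (push 2): stack=[13,4,2] mem=[0,0,0,4]
After op 8 (/): stack=[13,2] mem=[0,0,0,4]
After op 9 (dup): stack=[13,2,2] mem=[0,0,0,4]
After op 10 (-): stack=[13,0] mem=[0,0,0,4]
After op 11 (push 9): stack=[13,0,9] mem=[0,0,0,4]
After op 12 (/): stack=[13,0] mem=[0,0,0,4]

[13, 0]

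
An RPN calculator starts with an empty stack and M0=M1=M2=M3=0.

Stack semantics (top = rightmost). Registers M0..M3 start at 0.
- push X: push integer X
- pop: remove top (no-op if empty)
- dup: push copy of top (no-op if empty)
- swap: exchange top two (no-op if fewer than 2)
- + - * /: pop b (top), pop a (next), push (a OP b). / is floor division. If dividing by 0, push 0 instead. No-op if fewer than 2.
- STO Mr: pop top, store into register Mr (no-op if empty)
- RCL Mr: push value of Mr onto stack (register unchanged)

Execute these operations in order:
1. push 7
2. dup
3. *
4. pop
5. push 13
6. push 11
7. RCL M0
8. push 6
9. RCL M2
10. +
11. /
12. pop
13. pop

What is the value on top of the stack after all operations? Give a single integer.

Answer: 13

Derivation:
After op 1 (push 7): stack=[7] mem=[0,0,0,0]
After op 2 (dup): stack=[7,7] mem=[0,0,0,0]
After op 3 (*): stack=[49] mem=[0,0,0,0]
After op 4 (pop): stack=[empty] mem=[0,0,0,0]
After op 5 (push 13): stack=[13] mem=[0,0,0,0]
After op 6 (push 11): stack=[13,11] mem=[0,0,0,0]
After op 7 (RCL M0): stack=[13,11,0] mem=[0,0,0,0]
After op 8 (push 6): stack=[13,11,0,6] mem=[0,0,0,0]
After op 9 (RCL M2): stack=[13,11,0,6,0] mem=[0,0,0,0]
After op 10 (+): stack=[13,11,0,6] mem=[0,0,0,0]
After op 11 (/): stack=[13,11,0] mem=[0,0,0,0]
After op 12 (pop): stack=[13,11] mem=[0,0,0,0]
After op 13 (pop): stack=[13] mem=[0,0,0,0]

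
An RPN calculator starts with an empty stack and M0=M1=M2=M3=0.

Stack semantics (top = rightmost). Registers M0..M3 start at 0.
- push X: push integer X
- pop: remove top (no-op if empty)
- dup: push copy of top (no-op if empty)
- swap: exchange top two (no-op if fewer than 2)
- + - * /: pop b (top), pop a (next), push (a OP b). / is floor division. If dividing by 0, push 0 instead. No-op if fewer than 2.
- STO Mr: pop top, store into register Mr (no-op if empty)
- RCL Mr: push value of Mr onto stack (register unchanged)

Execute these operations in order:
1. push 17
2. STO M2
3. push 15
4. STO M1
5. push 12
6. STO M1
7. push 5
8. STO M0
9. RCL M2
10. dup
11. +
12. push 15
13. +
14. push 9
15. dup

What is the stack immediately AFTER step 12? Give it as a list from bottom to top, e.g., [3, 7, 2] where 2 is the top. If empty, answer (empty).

After op 1 (push 17): stack=[17] mem=[0,0,0,0]
After op 2 (STO M2): stack=[empty] mem=[0,0,17,0]
After op 3 (push 15): stack=[15] mem=[0,0,17,0]
After op 4 (STO M1): stack=[empty] mem=[0,15,17,0]
After op 5 (push 12): stack=[12] mem=[0,15,17,0]
After op 6 (STO M1): stack=[empty] mem=[0,12,17,0]
After op 7 (push 5): stack=[5] mem=[0,12,17,0]
After op 8 (STO M0): stack=[empty] mem=[5,12,17,0]
After op 9 (RCL M2): stack=[17] mem=[5,12,17,0]
After op 10 (dup): stack=[17,17] mem=[5,12,17,0]
After op 11 (+): stack=[34] mem=[5,12,17,0]
After op 12 (push 15): stack=[34,15] mem=[5,12,17,0]

[34, 15]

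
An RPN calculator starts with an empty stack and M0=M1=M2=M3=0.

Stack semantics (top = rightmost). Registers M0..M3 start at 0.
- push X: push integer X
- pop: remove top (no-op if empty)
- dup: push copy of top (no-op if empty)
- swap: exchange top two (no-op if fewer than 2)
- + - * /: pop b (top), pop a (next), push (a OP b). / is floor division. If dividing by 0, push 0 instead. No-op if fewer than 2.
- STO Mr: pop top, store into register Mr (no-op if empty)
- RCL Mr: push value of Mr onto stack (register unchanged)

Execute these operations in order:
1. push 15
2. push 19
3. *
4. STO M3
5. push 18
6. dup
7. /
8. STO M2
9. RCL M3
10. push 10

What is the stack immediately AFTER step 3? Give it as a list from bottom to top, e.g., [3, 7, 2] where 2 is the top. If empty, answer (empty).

After op 1 (push 15): stack=[15] mem=[0,0,0,0]
After op 2 (push 19): stack=[15,19] mem=[0,0,0,0]
After op 3 (*): stack=[285] mem=[0,0,0,0]

[285]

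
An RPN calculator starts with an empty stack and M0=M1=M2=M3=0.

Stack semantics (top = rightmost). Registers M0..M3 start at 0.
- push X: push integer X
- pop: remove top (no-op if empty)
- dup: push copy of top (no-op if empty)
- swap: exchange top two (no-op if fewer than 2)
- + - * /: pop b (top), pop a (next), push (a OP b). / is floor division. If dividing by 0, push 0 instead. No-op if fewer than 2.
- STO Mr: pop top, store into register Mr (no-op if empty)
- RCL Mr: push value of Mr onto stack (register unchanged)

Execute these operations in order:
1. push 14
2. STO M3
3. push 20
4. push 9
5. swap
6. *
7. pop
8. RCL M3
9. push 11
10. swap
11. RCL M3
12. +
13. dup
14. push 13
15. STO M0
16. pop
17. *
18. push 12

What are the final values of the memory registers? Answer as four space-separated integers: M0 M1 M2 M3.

Answer: 13 0 0 14

Derivation:
After op 1 (push 14): stack=[14] mem=[0,0,0,0]
After op 2 (STO M3): stack=[empty] mem=[0,0,0,14]
After op 3 (push 20): stack=[20] mem=[0,0,0,14]
After op 4 (push 9): stack=[20,9] mem=[0,0,0,14]
After op 5 (swap): stack=[9,20] mem=[0,0,0,14]
After op 6 (*): stack=[180] mem=[0,0,0,14]
After op 7 (pop): stack=[empty] mem=[0,0,0,14]
After op 8 (RCL M3): stack=[14] mem=[0,0,0,14]
After op 9 (push 11): stack=[14,11] mem=[0,0,0,14]
After op 10 (swap): stack=[11,14] mem=[0,0,0,14]
After op 11 (RCL M3): stack=[11,14,14] mem=[0,0,0,14]
After op 12 (+): stack=[11,28] mem=[0,0,0,14]
After op 13 (dup): stack=[11,28,28] mem=[0,0,0,14]
After op 14 (push 13): stack=[11,28,28,13] mem=[0,0,0,14]
After op 15 (STO M0): stack=[11,28,28] mem=[13,0,0,14]
After op 16 (pop): stack=[11,28] mem=[13,0,0,14]
After op 17 (*): stack=[308] mem=[13,0,0,14]
After op 18 (push 12): stack=[308,12] mem=[13,0,0,14]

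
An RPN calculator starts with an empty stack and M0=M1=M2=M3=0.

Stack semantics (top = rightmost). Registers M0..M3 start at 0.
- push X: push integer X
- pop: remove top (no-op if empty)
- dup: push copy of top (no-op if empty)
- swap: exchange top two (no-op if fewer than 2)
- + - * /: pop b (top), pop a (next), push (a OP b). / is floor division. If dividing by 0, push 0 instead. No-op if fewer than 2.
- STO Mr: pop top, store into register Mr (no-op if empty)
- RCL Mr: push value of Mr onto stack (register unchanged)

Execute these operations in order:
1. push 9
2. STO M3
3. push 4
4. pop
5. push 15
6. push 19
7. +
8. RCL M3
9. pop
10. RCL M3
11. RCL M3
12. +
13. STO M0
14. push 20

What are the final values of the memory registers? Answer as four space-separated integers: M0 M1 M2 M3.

After op 1 (push 9): stack=[9] mem=[0,0,0,0]
After op 2 (STO M3): stack=[empty] mem=[0,0,0,9]
After op 3 (push 4): stack=[4] mem=[0,0,0,9]
After op 4 (pop): stack=[empty] mem=[0,0,0,9]
After op 5 (push 15): stack=[15] mem=[0,0,0,9]
After op 6 (push 19): stack=[15,19] mem=[0,0,0,9]
After op 7 (+): stack=[34] mem=[0,0,0,9]
After op 8 (RCL M3): stack=[34,9] mem=[0,0,0,9]
After op 9 (pop): stack=[34] mem=[0,0,0,9]
After op 10 (RCL M3): stack=[34,9] mem=[0,0,0,9]
After op 11 (RCL M3): stack=[34,9,9] mem=[0,0,0,9]
After op 12 (+): stack=[34,18] mem=[0,0,0,9]
After op 13 (STO M0): stack=[34] mem=[18,0,0,9]
After op 14 (push 20): stack=[34,20] mem=[18,0,0,9]

Answer: 18 0 0 9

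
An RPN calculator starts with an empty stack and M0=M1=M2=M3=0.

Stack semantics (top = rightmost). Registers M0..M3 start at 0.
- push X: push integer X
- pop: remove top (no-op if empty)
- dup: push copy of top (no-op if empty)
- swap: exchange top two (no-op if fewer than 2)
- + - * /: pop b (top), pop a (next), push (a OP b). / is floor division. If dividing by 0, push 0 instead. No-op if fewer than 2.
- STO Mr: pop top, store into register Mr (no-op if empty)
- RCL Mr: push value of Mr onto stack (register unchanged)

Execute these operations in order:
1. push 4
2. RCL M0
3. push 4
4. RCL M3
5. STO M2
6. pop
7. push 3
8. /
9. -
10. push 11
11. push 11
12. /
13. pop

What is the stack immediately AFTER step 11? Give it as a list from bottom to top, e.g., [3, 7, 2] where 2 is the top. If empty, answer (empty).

After op 1 (push 4): stack=[4] mem=[0,0,0,0]
After op 2 (RCL M0): stack=[4,0] mem=[0,0,0,0]
After op 3 (push 4): stack=[4,0,4] mem=[0,0,0,0]
After op 4 (RCL M3): stack=[4,0,4,0] mem=[0,0,0,0]
After op 5 (STO M2): stack=[4,0,4] mem=[0,0,0,0]
After op 6 (pop): stack=[4,0] mem=[0,0,0,0]
After op 7 (push 3): stack=[4,0,3] mem=[0,0,0,0]
After op 8 (/): stack=[4,0] mem=[0,0,0,0]
After op 9 (-): stack=[4] mem=[0,0,0,0]
After op 10 (push 11): stack=[4,11] mem=[0,0,0,0]
After op 11 (push 11): stack=[4,11,11] mem=[0,0,0,0]

[4, 11, 11]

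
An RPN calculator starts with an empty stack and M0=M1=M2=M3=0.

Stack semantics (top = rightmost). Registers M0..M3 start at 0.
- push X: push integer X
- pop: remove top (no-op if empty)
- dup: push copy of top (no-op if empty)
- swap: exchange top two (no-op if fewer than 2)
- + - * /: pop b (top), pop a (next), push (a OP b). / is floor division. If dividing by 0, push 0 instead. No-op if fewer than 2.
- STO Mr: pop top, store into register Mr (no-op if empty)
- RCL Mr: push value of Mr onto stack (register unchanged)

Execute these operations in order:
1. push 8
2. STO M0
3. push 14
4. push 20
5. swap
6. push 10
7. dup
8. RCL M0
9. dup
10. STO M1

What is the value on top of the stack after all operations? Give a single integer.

After op 1 (push 8): stack=[8] mem=[0,0,0,0]
After op 2 (STO M0): stack=[empty] mem=[8,0,0,0]
After op 3 (push 14): stack=[14] mem=[8,0,0,0]
After op 4 (push 20): stack=[14,20] mem=[8,0,0,0]
After op 5 (swap): stack=[20,14] mem=[8,0,0,0]
After op 6 (push 10): stack=[20,14,10] mem=[8,0,0,0]
After op 7 (dup): stack=[20,14,10,10] mem=[8,0,0,0]
After op 8 (RCL M0): stack=[20,14,10,10,8] mem=[8,0,0,0]
After op 9 (dup): stack=[20,14,10,10,8,8] mem=[8,0,0,0]
After op 10 (STO M1): stack=[20,14,10,10,8] mem=[8,8,0,0]

Answer: 8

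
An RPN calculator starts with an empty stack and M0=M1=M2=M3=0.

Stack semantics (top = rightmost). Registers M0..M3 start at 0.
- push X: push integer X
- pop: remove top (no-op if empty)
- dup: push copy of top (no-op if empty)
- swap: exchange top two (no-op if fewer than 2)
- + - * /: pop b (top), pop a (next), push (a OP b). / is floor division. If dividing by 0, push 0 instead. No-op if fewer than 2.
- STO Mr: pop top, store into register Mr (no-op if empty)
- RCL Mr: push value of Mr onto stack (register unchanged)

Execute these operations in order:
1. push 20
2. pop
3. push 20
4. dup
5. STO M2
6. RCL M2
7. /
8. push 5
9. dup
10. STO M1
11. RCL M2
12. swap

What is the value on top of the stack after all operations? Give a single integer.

Answer: 5

Derivation:
After op 1 (push 20): stack=[20] mem=[0,0,0,0]
After op 2 (pop): stack=[empty] mem=[0,0,0,0]
After op 3 (push 20): stack=[20] mem=[0,0,0,0]
After op 4 (dup): stack=[20,20] mem=[0,0,0,0]
After op 5 (STO M2): stack=[20] mem=[0,0,20,0]
After op 6 (RCL M2): stack=[20,20] mem=[0,0,20,0]
After op 7 (/): stack=[1] mem=[0,0,20,0]
After op 8 (push 5): stack=[1,5] mem=[0,0,20,0]
After op 9 (dup): stack=[1,5,5] mem=[0,0,20,0]
After op 10 (STO M1): stack=[1,5] mem=[0,5,20,0]
After op 11 (RCL M2): stack=[1,5,20] mem=[0,5,20,0]
After op 12 (swap): stack=[1,20,5] mem=[0,5,20,0]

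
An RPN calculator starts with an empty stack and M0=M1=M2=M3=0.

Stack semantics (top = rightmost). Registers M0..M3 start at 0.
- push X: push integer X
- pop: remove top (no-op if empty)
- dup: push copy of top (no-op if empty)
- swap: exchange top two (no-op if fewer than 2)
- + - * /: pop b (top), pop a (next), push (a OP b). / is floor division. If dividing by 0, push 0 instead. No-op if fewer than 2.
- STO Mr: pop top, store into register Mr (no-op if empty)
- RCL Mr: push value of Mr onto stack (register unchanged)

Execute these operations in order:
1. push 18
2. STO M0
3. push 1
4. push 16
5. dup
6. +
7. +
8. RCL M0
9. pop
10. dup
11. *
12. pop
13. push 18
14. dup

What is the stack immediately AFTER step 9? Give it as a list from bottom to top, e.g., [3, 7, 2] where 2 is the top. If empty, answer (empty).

After op 1 (push 18): stack=[18] mem=[0,0,0,0]
After op 2 (STO M0): stack=[empty] mem=[18,0,0,0]
After op 3 (push 1): stack=[1] mem=[18,0,0,0]
After op 4 (push 16): stack=[1,16] mem=[18,0,0,0]
After op 5 (dup): stack=[1,16,16] mem=[18,0,0,0]
After op 6 (+): stack=[1,32] mem=[18,0,0,0]
After op 7 (+): stack=[33] mem=[18,0,0,0]
After op 8 (RCL M0): stack=[33,18] mem=[18,0,0,0]
After op 9 (pop): stack=[33] mem=[18,0,0,0]

[33]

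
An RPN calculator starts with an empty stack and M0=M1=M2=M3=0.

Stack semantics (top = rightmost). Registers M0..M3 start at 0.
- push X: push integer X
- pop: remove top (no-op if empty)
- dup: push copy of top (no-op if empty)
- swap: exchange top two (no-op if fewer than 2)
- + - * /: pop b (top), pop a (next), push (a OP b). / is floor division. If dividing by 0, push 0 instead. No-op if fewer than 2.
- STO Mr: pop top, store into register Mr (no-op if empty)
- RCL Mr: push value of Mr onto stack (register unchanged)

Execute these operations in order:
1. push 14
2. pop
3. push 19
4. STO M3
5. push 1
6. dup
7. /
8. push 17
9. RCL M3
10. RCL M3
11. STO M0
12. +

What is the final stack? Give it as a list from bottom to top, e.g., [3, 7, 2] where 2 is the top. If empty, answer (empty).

After op 1 (push 14): stack=[14] mem=[0,0,0,0]
After op 2 (pop): stack=[empty] mem=[0,0,0,0]
After op 3 (push 19): stack=[19] mem=[0,0,0,0]
After op 4 (STO M3): stack=[empty] mem=[0,0,0,19]
After op 5 (push 1): stack=[1] mem=[0,0,0,19]
After op 6 (dup): stack=[1,1] mem=[0,0,0,19]
After op 7 (/): stack=[1] mem=[0,0,0,19]
After op 8 (push 17): stack=[1,17] mem=[0,0,0,19]
After op 9 (RCL M3): stack=[1,17,19] mem=[0,0,0,19]
After op 10 (RCL M3): stack=[1,17,19,19] mem=[0,0,0,19]
After op 11 (STO M0): stack=[1,17,19] mem=[19,0,0,19]
After op 12 (+): stack=[1,36] mem=[19,0,0,19]

Answer: [1, 36]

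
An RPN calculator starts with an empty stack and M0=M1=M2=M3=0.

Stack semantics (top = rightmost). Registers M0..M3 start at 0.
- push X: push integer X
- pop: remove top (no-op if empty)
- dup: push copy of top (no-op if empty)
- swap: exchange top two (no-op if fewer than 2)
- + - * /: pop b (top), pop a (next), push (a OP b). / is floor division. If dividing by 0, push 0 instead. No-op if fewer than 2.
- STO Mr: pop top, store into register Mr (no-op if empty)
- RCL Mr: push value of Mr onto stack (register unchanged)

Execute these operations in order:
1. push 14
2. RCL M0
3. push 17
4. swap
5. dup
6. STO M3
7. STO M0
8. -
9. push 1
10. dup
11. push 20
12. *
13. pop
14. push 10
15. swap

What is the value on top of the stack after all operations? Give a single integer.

After op 1 (push 14): stack=[14] mem=[0,0,0,0]
After op 2 (RCL M0): stack=[14,0] mem=[0,0,0,0]
After op 3 (push 17): stack=[14,0,17] mem=[0,0,0,0]
After op 4 (swap): stack=[14,17,0] mem=[0,0,0,0]
After op 5 (dup): stack=[14,17,0,0] mem=[0,0,0,0]
After op 6 (STO M3): stack=[14,17,0] mem=[0,0,0,0]
After op 7 (STO M0): stack=[14,17] mem=[0,0,0,0]
After op 8 (-): stack=[-3] mem=[0,0,0,0]
After op 9 (push 1): stack=[-3,1] mem=[0,0,0,0]
After op 10 (dup): stack=[-3,1,1] mem=[0,0,0,0]
After op 11 (push 20): stack=[-3,1,1,20] mem=[0,0,0,0]
After op 12 (*): stack=[-3,1,20] mem=[0,0,0,0]
After op 13 (pop): stack=[-3,1] mem=[0,0,0,0]
After op 14 (push 10): stack=[-3,1,10] mem=[0,0,0,0]
After op 15 (swap): stack=[-3,10,1] mem=[0,0,0,0]

Answer: 1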